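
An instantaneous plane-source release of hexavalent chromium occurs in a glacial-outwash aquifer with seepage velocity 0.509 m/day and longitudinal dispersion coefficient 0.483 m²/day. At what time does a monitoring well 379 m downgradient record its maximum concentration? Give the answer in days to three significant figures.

For the 1D instantaneous-source solution, setting ∂C/∂t = 0 at fixed x gives v²t² + 2Dt − x² = 0, so t = (√(D² + v²x²) − D)/v².
√(D² + v²x²) = √(0.483² + 0.509² × 379²) = 192.9; v² = 0.259081.
t = (192.9 − 0.483)/0.259081 = 743 days (vs. the pure-advection estimate x/v = 745 d).

743 days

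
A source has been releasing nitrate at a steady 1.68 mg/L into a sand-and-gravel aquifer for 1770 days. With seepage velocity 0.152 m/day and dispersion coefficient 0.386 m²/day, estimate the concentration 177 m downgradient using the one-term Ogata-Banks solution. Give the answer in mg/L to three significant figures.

For a continuous step input, C/C₀ ≈ ½·erfc((x−vt)/(2√(Dt))).
vt = 0.152 × 1770 = 269.04 m and 2√(Dt) = 2√(0.386 × 1770) = 52.28 m.
Argument (x−vt)/(2√(Dt)) = (177 − 269.04)/52.28 = -1.761; ½·erfc(-1.761) = 0.9936.
C = 1.68 × 0.9936 = 1.67 mg/L.

1.67 mg/L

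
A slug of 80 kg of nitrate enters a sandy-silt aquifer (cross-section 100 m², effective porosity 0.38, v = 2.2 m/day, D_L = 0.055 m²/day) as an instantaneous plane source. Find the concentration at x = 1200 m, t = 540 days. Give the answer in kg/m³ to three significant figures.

For an instantaneous plane source, C(x,t) = M/(n_e·A·√(4πDt)) · exp(−(x−vt)²/(4Dt)), with n_e·A the pore (flow) area.
Plume center vt = 2.2 × 540 = 1188 m, so the well at 1200 m is 12 m downgradient of the peak.
√(4πDt) = 19.32 m, giving peak height M/(n_e·A·√(4πDt)) = 80/(0.38 × 100 × 19.32) = 0.1090 kg/m³.
(x−vt)²/(4Dt) = (12)²/(4 × 0.055 × 540) = 1.212; exp(−1.212) = 0.2976.
C = 0.1090 × 0.2976 = 0.0324 kg/m³.

0.0324 kg/m³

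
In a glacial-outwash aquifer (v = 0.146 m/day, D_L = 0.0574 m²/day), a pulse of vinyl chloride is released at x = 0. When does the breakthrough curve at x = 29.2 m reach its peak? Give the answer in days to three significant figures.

197 days

For the 1D instantaneous-source solution, setting ∂C/∂t = 0 at fixed x gives v²t² + 2Dt − x² = 0, so t = (√(D² + v²x²) − D)/v².
√(D² + v²x²) = √(0.0574² + 0.146² × 29.2²) = 4.264; v² = 0.021316.
t = (4.264 − 0.0574)/0.021316 = 197 days (vs. the pure-advection estimate x/v = 200 d).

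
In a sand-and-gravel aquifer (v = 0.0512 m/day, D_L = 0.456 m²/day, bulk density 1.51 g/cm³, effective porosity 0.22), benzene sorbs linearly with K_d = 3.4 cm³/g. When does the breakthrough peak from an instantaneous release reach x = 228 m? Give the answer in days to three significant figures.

104000 days

Retardation factor R = 1 + ρ_b·K_d/n = 1 + 1.51 × 3.4/0.22 = 24.34.
Sorption retards both mechanisms: v_R = v/R = 0.002104 m/day, D_R = D/R = 0.01873 m²/day.
Peak time from v_R²t² + 2D_R t − x² = 0: t = (√(D_R² + v_R²x²) − D_R)/v_R².
√(D_R² + v_R²x²) = √(0.01873² + 0.002104² × 228²) = 0.4801; v_R² = 4.427e-06.
t = (0.4801 − 0.01873)/4.427e-06 = 104000 days.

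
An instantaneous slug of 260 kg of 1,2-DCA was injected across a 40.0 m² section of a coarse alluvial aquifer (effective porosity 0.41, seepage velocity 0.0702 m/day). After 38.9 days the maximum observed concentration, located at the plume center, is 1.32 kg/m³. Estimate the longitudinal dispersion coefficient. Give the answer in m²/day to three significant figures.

0.295 m²/day

At the plume center C_max = M/(n_e·A·√(4πDt)), so D = M²/(4πt·(n_e·A·C_max)²).
n_e·A·C_max = 0.41 × 40.0 × 1.32 = 21.65 kg/m.
D = 260²/(4π × 38.9 × 21.65²) = 0.295 m²/day.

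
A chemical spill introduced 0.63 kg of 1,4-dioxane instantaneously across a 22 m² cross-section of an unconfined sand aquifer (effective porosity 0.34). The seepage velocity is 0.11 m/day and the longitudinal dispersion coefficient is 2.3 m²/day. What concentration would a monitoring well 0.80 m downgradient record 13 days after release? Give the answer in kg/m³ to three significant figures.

0.00433 kg/m³

For an instantaneous plane source, C(x,t) = M/(n_e·A·√(4πDt)) · exp(−(x−vt)²/(4Dt)), with n_e·A the pore (flow) area.
Plume center vt = 0.11 × 13 = 1.43 m, so the well at 0.80 m is 0.63 m upgradient of the peak.
√(4πDt) = 19.38 m, giving peak height M/(n_e·A·√(4πDt)) = 0.63/(0.34 × 22 × 19.38) = 0.004346 kg/m³.
(x−vt)²/(4Dt) = (-0.63)²/(4 × 2.3 × 13) = 0.003319; exp(−0.003319) = 0.9967.
C = 0.004346 × 0.9967 = 0.00433 kg/m³.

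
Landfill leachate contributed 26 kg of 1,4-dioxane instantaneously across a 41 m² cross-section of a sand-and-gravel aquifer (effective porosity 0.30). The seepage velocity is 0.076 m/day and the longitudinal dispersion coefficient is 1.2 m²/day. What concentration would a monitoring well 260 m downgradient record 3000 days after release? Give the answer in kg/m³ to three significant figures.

For an instantaneous plane source, C(x,t) = M/(n_e·A·√(4πDt)) · exp(−(x−vt)²/(4Dt)), with n_e·A the pore (flow) area.
Plume center vt = 0.076 × 3000 = 228 m, so the well at 260 m is 32 m downgradient of the peak.
√(4πDt) = 212.7 m, giving peak height M/(n_e·A·√(4πDt)) = 26/(0.30 × 41 × 212.7) = 0.009938 kg/m³.
(x−vt)²/(4Dt) = (32)²/(4 × 1.2 × 3000) = 0.07111; exp(−0.07111) = 0.9314.
C = 0.009938 × 0.9314 = 0.00926 kg/m³.

0.00926 kg/m³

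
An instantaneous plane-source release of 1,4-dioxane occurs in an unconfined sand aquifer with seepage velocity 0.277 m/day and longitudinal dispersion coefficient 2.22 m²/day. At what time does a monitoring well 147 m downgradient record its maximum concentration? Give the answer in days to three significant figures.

For the 1D instantaneous-source solution, setting ∂C/∂t = 0 at fixed x gives v²t² + 2Dt − x² = 0, so t = (√(D² + v²x²) − D)/v².
√(D² + v²x²) = √(2.22² + 0.277² × 147²) = 40.78; v² = 0.076729.
t = (40.78 − 2.22)/0.076729 = 503 days (vs. the pure-advection estimate x/v = 531 d).

503 days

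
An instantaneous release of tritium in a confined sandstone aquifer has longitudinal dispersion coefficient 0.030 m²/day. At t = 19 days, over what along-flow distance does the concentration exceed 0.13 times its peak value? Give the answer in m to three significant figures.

The plume is Gaussian with σ = √(2Dt) = √(2 × 0.030 × 19) = 1.068 m.
C/C_peak = exp(−Δx²/(2σ²)) = 0.13 ⇒ Δx = σ·√(−2 ln 0.13) = 1.068 × 2.020 = 2.157 m.
Width = 2Δx = 4.31 m.

4.31 m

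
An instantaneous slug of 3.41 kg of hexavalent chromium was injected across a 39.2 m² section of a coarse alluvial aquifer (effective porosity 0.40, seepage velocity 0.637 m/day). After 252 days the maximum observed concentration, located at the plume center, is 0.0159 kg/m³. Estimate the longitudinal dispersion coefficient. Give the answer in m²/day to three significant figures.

0.0591 m²/day

At the plume center C_max = M/(n_e·A·√(4πDt)), so D = M²/(4πt·(n_e·A·C_max)²).
n_e·A·C_max = 0.40 × 39.2 × 0.0159 = 0.2493 kg/m.
D = 3.41²/(4π × 252 × 0.2493²) = 0.0591 m²/day.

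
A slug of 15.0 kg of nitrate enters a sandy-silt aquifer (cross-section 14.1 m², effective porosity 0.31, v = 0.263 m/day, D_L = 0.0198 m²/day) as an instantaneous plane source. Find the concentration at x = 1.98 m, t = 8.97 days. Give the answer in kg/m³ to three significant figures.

1.88 kg/m³

For an instantaneous plane source, C(x,t) = M/(n_e·A·√(4πDt)) · exp(−(x−vt)²/(4Dt)), with n_e·A the pore (flow) area.
Plume center vt = 0.263 × 8.97 = 2.35911 m, so the well at 1.98 m is 0.37911 m upgradient of the peak.
√(4πDt) = 1.494 m, giving peak height M/(n_e·A·√(4πDt)) = 15.0/(0.31 × 14.1 × 1.494) = 2.297 kg/m³.
(x−vt)²/(4Dt) = (-0.37911)²/(4 × 0.0198 × 8.97) = 0.2023; exp(−0.2023) = 0.8168.
C = 2.297 × 0.8168 = 1.88 kg/m³.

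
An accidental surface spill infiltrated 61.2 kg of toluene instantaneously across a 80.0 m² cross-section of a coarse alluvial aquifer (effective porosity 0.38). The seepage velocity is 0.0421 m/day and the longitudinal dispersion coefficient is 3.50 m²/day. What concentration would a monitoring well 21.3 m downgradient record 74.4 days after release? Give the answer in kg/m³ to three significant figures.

0.0256 kg/m³

For an instantaneous plane source, C(x,t) = M/(n_e·A·√(4πDt)) · exp(−(x−vt)²/(4Dt)), with n_e·A the pore (flow) area.
Plume center vt = 0.0421 × 74.4 = 3.13224 m, so the well at 21.3 m is 18.16776 m downgradient of the peak.
√(4πDt) = 57.20 m, giving peak height M/(n_e·A·√(4πDt)) = 61.2/(0.38 × 80.0 × 57.20) = 0.03520 kg/m³.
(x−vt)²/(4Dt) = (18.16776)²/(4 × 3.50 × 74.4) = 0.3169; exp(−0.3169) = 0.7284.
C = 0.03520 × 0.7284 = 0.0256 kg/m³.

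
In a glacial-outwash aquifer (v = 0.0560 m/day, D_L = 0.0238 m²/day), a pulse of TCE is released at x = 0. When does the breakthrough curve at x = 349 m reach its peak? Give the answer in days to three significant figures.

For the 1D instantaneous-source solution, setting ∂C/∂t = 0 at fixed x gives v²t² + 2Dt − x² = 0, so t = (√(D² + v²x²) − D)/v².
√(D² + v²x²) = √(0.0238² + 0.0560² × 349²) = 19.54; v² = 0.003136.
t = (19.54 − 0.0238)/0.003136 = 6220 days (vs. the pure-advection estimate x/v = 6230 d).

6220 days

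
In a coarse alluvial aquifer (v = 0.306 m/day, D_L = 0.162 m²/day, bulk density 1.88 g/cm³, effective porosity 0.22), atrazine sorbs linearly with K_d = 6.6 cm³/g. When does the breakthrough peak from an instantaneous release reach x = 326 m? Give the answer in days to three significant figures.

61100 days

Retardation factor R = 1 + ρ_b·K_d/n = 1 + 1.88 × 6.6/0.22 = 57.40.
Sorption retards both mechanisms: v_R = v/R = 0.005331 m/day, D_R = D/R = 0.002822 m²/day.
Peak time from v_R²t² + 2D_R t − x² = 0: t = (√(D_R² + v_R²x²) − D_R)/v_R².
√(D_R² + v_R²x²) = √(0.002822² + 0.005331² × 326²) = 1.738; v_R² = 2.842e-05.
t = (1.738 − 0.002822)/2.842e-05 = 61100 days.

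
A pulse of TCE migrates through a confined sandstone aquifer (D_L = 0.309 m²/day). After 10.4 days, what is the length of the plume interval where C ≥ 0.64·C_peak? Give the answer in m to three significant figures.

The plume is Gaussian with σ = √(2Dt) = √(2 × 0.309 × 10.4) = 2.535 m.
C/C_peak = exp(−Δx²/(2σ²)) = 0.64 ⇒ Δx = σ·√(−2 ln 0.64) = 2.535 × 0.9448 = 2.395 m.
Width = 2Δx = 4.79 m.

4.79 m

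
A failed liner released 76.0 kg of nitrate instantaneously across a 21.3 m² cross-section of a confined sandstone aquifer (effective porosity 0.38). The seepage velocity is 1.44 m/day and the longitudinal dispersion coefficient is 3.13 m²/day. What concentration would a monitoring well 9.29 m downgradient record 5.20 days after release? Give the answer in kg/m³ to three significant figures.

0.625 kg/m³

For an instantaneous plane source, C(x,t) = M/(n_e·A·√(4πDt)) · exp(−(x−vt)²/(4Dt)), with n_e·A the pore (flow) area.
Plume center vt = 1.44 × 5.20 = 7.488 m, so the well at 9.29 m is 1.802 m downgradient of the peak.
√(4πDt) = 14.30 m, giving peak height M/(n_e·A·√(4πDt)) = 76.0/(0.38 × 21.3 × 14.30) = 0.6566 kg/m³.
(x−vt)²/(4Dt) = (1.802)²/(4 × 3.13 × 5.20) = 0.04988; exp(−0.04988) = 0.9513.
C = 0.6566 × 0.9513 = 0.625 kg/m³.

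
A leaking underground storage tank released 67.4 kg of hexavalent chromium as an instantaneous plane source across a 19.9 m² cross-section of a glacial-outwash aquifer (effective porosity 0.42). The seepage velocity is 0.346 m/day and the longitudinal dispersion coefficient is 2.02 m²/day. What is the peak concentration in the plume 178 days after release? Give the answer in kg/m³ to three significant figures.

0.120 kg/m³

The peak of an instantaneous 1D plume sits at x = vt; there the Gaussian factor is 1 and C_max = M/(n_e·A·√(4πDt)), where n_e·A is the pore area the mass is dissolved in.
√(4πDt) = √(4π × 2.02 × 178) = 67.22 m, so C_max = 67.4/(0.42 × 19.9 × 67.22) = 0.120 kg/m³.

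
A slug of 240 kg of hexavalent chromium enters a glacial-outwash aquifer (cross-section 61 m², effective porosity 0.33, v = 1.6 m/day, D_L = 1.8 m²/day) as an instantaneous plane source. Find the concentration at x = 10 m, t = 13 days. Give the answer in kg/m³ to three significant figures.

0.200 kg/m³

For an instantaneous plane source, C(x,t) = M/(n_e·A·√(4πDt)) · exp(−(x−vt)²/(4Dt)), with n_e·A the pore (flow) area.
Plume center vt = 1.6 × 13 = 20.8 m, so the well at 10 m is 10.8 m upgradient of the peak.
√(4πDt) = 17.15 m, giving peak height M/(n_e·A·√(4πDt)) = 240/(0.33 × 61 × 17.15) = 0.6952 kg/m³.
(x−vt)²/(4Dt) = (-10.8)²/(4 × 1.8 × 13) = 1.246; exp(−1.246) = 0.2877.
C = 0.6952 × 0.2877 = 0.200 kg/m³.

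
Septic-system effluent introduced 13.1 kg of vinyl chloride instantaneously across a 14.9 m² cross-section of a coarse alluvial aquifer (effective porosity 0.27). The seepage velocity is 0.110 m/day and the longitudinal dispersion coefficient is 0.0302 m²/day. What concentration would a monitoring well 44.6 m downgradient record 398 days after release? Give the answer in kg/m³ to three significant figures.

For an instantaneous plane source, C(x,t) = M/(n_e·A·√(4πDt)) · exp(−(x−vt)²/(4Dt)), with n_e·A the pore (flow) area.
Plume center vt = 0.110 × 398 = 43.78 m, so the well at 44.6 m is 0.82 m downgradient of the peak.
√(4πDt) = 12.29 m, giving peak height M/(n_e·A·√(4πDt)) = 13.1/(0.27 × 14.9 × 12.29) = 0.2650 kg/m³.
(x−vt)²/(4Dt) = (0.82)²/(4 × 0.0302 × 398) = 0.01399; exp(−0.01399) = 0.9861.
C = 0.2650 × 0.9861 = 0.261 kg/m³.

0.261 kg/m³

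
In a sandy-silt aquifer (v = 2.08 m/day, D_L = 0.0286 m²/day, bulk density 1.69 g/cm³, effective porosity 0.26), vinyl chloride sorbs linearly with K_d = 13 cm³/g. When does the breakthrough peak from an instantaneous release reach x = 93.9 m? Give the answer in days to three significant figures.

Retardation factor R = 1 + ρ_b·K_d/n = 1 + 1.69 × 13/0.26 = 85.50.
Sorption retards both mechanisms: v_R = v/R = 0.02433 m/day, D_R = D/R = 0.0003345 m²/day.
Peak time from v_R²t² + 2D_R t − x² = 0: t = (√(D_R² + v_R²x²) − D_R)/v_R².
√(D_R² + v_R²x²) = √(0.0003345² + 0.02433² × 93.9²) = 2.285; v_R² = 0.0005919.
t = (2.285 − 0.0003345)/0.0005919 = 3860 days.

3860 days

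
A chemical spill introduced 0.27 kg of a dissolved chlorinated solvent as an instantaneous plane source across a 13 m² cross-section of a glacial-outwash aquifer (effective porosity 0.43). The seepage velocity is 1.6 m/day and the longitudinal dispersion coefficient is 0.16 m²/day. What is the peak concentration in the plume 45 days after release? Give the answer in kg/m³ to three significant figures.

0.00508 kg/m³

The peak of an instantaneous 1D plume sits at x = vt; there the Gaussian factor is 1 and C_max = M/(n_e·A·√(4πDt)), where n_e·A is the pore area the mass is dissolved in.
√(4πDt) = √(4π × 0.16 × 45) = 9.512 m, so C_max = 0.27/(0.43 × 13 × 9.512) = 0.00508 kg/m³.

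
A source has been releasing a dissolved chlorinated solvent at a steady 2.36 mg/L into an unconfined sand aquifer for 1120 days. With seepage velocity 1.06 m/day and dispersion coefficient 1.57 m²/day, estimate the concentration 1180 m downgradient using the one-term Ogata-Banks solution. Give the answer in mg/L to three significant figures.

For a continuous step input, C/C₀ ≈ ½·erfc((x−vt)/(2√(Dt))).
vt = 1.06 × 1120 = 1187.2 m and 2√(Dt) = 2√(1.57 × 1120) = 83.87 m.
Argument (x−vt)/(2√(Dt)) = (1180 − 1187.2)/83.87 = -0.08585; ½·erfc(-0.08585) = 0.5483.
C = 2.36 × 0.5483 = 1.29 mg/L.

1.29 mg/L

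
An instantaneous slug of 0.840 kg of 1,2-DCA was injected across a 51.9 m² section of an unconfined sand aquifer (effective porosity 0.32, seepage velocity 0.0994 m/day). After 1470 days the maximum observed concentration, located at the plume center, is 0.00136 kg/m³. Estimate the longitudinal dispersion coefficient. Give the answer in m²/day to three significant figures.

At the plume center C_max = M/(n_e·A·√(4πDt)), so D = M²/(4πt·(n_e·A·C_max)²).
n_e·A·C_max = 0.32 × 51.9 × 0.00136 = 0.02259 kg/m.
D = 0.840²/(4π × 1470 × 0.02259²) = 0.0749 m²/day.

0.0749 m²/day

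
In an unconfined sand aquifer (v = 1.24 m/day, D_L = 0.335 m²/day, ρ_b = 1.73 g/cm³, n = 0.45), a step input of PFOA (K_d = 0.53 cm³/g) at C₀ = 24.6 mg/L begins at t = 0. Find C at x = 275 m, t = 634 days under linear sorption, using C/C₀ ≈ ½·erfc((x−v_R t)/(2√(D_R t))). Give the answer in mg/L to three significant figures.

Retardation factor R = 1 + ρ_b·K_d/n = 1 + 1.73 × 0.53/0.45 = 3.038.
Sorption retards both mechanisms: v_R = v/R = 0.4082 m/day, D_R = D/R = 0.1103 m²/day.
v_R·t = 0.4082 × 634 = 258.7988 m; 2√(D_R t) = 16.72 m; argument = (275 − 258.7988)/16.72 = 0.9690.
C = C₀ × ½·erfc(0.9690) = 24.6 × 0.08529 = 2.10 mg/L.

2.10 mg/L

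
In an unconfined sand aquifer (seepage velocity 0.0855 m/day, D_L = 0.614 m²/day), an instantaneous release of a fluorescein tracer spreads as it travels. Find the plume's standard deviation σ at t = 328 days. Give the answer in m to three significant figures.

20.1 m

Dispersive spreading gives a Gaussian with σ² = 2Dt; advection only shifts the center.
σ = √(2 × 0.614 × 328) = 20.1 m.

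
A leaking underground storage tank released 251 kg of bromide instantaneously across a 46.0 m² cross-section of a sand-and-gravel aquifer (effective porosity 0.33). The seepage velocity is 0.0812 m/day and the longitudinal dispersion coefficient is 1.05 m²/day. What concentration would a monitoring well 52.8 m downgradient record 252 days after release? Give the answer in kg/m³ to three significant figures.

0.107 kg/m³

For an instantaneous plane source, C(x,t) = M/(n_e·A·√(4πDt)) · exp(−(x−vt)²/(4Dt)), with n_e·A the pore (flow) area.
Plume center vt = 0.0812 × 252 = 20.4624 m, so the well at 52.8 m is 32.3376 m downgradient of the peak.
√(4πDt) = 57.66 m, giving peak height M/(n_e·A·√(4πDt)) = 251/(0.33 × 46.0 × 57.66) = 0.2868 kg/m³.
(x−vt)²/(4Dt) = (32.3376)²/(4 × 1.05 × 252) = 0.9880; exp(−0.9880) = 0.3723.
C = 0.2868 × 0.3723 = 0.107 kg/m³.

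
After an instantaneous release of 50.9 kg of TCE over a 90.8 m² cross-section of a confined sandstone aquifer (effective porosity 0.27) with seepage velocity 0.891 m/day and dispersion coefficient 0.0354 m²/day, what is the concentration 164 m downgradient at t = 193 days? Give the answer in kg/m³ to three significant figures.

0.0220 kg/m³

For an instantaneous plane source, C(x,t) = M/(n_e·A·√(4πDt)) · exp(−(x−vt)²/(4Dt)), with n_e·A the pore (flow) area.
Plume center vt = 0.891 × 193 = 171.963 m, so the well at 164 m is 7.963 m upgradient of the peak.
√(4πDt) = 9.266 m, giving peak height M/(n_e·A·√(4πDt)) = 50.9/(0.27 × 90.8 × 9.266) = 0.2241 kg/m³.
(x−vt)²/(4Dt) = (-7.963)²/(4 × 0.0354 × 193) = 2.320; exp(−2.320) = 0.09827.
C = 0.2241 × 0.09827 = 0.0220 kg/m³.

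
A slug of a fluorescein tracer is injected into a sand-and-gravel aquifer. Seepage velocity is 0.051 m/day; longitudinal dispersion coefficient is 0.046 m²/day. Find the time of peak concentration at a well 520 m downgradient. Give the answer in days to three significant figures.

10200 days

For the 1D instantaneous-source solution, setting ∂C/∂t = 0 at fixed x gives v²t² + 2Dt − x² = 0, so t = (√(D² + v²x²) − D)/v².
√(D² + v²x²) = √(0.046² + 0.051² × 520²) = 26.52; v² = 0.002601.
t = (26.52 − 0.046)/0.002601 = 10200 days (vs. the pure-advection estimate x/v = 10200 d).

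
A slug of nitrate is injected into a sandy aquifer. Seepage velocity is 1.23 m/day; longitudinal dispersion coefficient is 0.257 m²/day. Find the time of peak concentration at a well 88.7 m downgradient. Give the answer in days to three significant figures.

71.9 days

For the 1D instantaneous-source solution, setting ∂C/∂t = 0 at fixed x gives v²t² + 2Dt − x² = 0, so t = (√(D² + v²x²) − D)/v².
√(D² + v²x²) = √(0.257² + 1.23² × 88.7²) = 109.1; v² = 1.5129.
t = (109.1 − 0.257)/1.5129 = 71.9 days (vs. the pure-advection estimate x/v = 72.1 d).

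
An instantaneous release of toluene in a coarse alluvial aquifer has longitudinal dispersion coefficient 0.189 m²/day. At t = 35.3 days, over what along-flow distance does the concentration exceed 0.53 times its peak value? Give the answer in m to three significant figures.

8.23 m

The plume is Gaussian with σ = √(2Dt) = √(2 × 0.189 × 35.3) = 3.653 m.
C/C_peak = exp(−Δx²/(2σ²)) = 0.53 ⇒ Δx = σ·√(−2 ln 0.53) = 3.653 × 1.127 = 4.117 m.
Width = 2Δx = 8.23 m.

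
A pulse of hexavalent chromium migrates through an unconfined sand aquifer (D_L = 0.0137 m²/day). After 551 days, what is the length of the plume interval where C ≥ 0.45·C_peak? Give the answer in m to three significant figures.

9.82 m

The plume is Gaussian with σ = √(2Dt) = √(2 × 0.0137 × 551) = 3.886 m.
C/C_peak = exp(−Δx²/(2σ²)) = 0.45 ⇒ Δx = σ·√(−2 ln 0.45) = 3.886 × 1.264 = 4.912 m.
Width = 2Δx = 9.82 m.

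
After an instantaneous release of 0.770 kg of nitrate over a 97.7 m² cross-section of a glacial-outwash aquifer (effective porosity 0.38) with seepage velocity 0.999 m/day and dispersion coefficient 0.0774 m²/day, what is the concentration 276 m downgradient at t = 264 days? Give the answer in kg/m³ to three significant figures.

0.000206 kg/m³

For an instantaneous plane source, C(x,t) = M/(n_e·A·√(4πDt)) · exp(−(x−vt)²/(4Dt)), with n_e·A the pore (flow) area.
Plume center vt = 0.999 × 264 = 263.736 m, so the well at 276 m is 12.264 m downgradient of the peak.
√(4πDt) = 16.02 m, giving peak height M/(n_e·A·√(4πDt)) = 0.770/(0.38 × 97.7 × 16.02) = 0.001295 kg/m³.
(x−vt)²/(4Dt) = (12.264)²/(4 × 0.0774 × 264) = 1.840; exp(−1.840) = 0.1588.
C = 0.001295 × 0.1588 = 0.000206 kg/m³.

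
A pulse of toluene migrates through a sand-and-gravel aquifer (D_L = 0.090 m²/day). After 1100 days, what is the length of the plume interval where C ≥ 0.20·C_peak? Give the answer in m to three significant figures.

The plume is Gaussian with σ = √(2Dt) = √(2 × 0.090 × 1100) = 14.07 m.
C/C_peak = exp(−Δx²/(2σ²)) = 0.20 ⇒ Δx = σ·√(−2 ln 0.20) = 14.07 × 1.794 = 25.24 m.
Width = 2Δx = 50.5 m.

50.5 m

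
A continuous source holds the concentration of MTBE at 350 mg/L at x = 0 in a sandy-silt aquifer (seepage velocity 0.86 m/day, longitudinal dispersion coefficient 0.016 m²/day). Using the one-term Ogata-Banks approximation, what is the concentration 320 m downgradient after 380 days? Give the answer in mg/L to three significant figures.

341 mg/L

For a continuous step input, C/C₀ ≈ ½·erfc((x−vt)/(2√(Dt))).
vt = 0.86 × 380 = 326.8 m and 2√(Dt) = 2√(0.016 × 380) = 4.932 m.
Argument (x−vt)/(2√(Dt)) = (320 − 326.8)/4.932 = -1.379; ½·erfc(-1.379) = 0.9744.
C = 350 × 0.9744 = 341 mg/L.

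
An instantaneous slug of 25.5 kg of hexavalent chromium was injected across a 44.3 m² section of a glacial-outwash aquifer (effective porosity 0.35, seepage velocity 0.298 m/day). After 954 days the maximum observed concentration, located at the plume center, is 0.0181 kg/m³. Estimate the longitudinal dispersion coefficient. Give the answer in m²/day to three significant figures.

At the plume center C_max = M/(n_e·A·√(4πDt)), so D = M²/(4πt·(n_e·A·C_max)²).
n_e·A·C_max = 0.35 × 44.3 × 0.0181 = 0.2806 kg/m.
D = 25.5²/(4π × 954 × 0.2806²) = 0.689 m²/day.

0.689 m²/day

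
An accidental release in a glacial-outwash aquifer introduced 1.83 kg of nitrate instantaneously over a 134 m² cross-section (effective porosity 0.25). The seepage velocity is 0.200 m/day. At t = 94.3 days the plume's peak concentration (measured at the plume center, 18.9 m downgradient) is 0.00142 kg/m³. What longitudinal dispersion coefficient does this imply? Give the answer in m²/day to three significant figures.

At the plume center C_max = M/(n_e·A·√(4πDt)), so D = M²/(4πt·(n_e·A·C_max)²).
n_e·A·C_max = 0.25 × 134 × 0.00142 = 0.04757 kg/m.
D = 1.83²/(4π × 94.3 × 0.04757²) = 1.25 m²/day.

1.25 m²/day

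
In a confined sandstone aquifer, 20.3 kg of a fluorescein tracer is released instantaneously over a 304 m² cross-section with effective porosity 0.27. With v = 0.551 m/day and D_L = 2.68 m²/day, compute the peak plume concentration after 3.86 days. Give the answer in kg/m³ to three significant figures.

The peak of an instantaneous 1D plume sits at x = vt; there the Gaussian factor is 1 and C_max = M/(n_e·A·√(4πDt)), where n_e·A is the pore area the mass is dissolved in.
√(4πDt) = √(4π × 2.68 × 3.86) = 11.40 m, so C_max = 20.3/(0.27 × 304 × 11.40) = 0.0217 kg/m³.

0.0217 kg/m³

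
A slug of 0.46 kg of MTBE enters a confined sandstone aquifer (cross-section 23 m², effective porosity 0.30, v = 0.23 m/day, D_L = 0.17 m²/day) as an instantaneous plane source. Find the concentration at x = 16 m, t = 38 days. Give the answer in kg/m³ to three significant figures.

For an instantaneous plane source, C(x,t) = M/(n_e·A·√(4πDt)) · exp(−(x−vt)²/(4Dt)), with n_e·A the pore (flow) area.
Plume center vt = 0.23 × 38 = 8.74 m, so the well at 16 m is 7.26 m downgradient of the peak.
√(4πDt) = 9.010 m, giving peak height M/(n_e·A·√(4πDt)) = 0.46/(0.30 × 23 × 9.010) = 0.007399 kg/m³.
(x−vt)²/(4Dt) = (7.26)²/(4 × 0.17 × 38) = 2.040; exp(−2.040) = 0.1300.
C = 0.007399 × 0.1300 = 0.000962 kg/m³.

0.000962 kg/m³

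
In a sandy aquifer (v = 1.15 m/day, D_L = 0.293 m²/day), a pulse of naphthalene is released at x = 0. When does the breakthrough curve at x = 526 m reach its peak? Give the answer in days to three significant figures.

457 days

For the 1D instantaneous-source solution, setting ∂C/∂t = 0 at fixed x gives v²t² + 2Dt − x² = 0, so t = (√(D² + v²x²) − D)/v².
√(D² + v²x²) = √(0.293² + 1.15² × 526²) = 604.9; v² = 1.3225.
t = (604.9 − 0.293)/1.3225 = 457 days (vs. the pure-advection estimate x/v = 457 d).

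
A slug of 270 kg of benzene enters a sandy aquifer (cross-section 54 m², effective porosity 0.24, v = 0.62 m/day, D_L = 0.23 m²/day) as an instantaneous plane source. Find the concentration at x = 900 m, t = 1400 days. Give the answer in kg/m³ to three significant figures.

For an instantaneous plane source, C(x,t) = M/(n_e·A·√(4πDt)) · exp(−(x−vt)²/(4Dt)), with n_e·A the pore (flow) area.
Plume center vt = 0.62 × 1400 = 868 m, so the well at 900 m is 32 m downgradient of the peak.
√(4πDt) = 63.61 m, giving peak height M/(n_e·A·√(4πDt)) = 270/(0.24 × 54 × 63.61) = 0.3275 kg/m³.
(x−vt)²/(4Dt) = (32)²/(4 × 0.23 × 1400) = 0.7950; exp(−0.7950) = 0.4516.
C = 0.3275 × 0.4516 = 0.148 kg/m³.

0.148 kg/m³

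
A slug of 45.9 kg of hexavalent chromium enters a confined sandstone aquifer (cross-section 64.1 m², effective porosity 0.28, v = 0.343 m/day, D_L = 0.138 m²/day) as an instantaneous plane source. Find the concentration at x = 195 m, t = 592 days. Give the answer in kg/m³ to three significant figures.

0.0654 kg/m³

For an instantaneous plane source, C(x,t) = M/(n_e·A·√(4πDt)) · exp(−(x−vt)²/(4Dt)), with n_e·A the pore (flow) area.
Plume center vt = 0.343 × 592 = 203.056 m, so the well at 195 m is 8.056 m upgradient of the peak.
√(4πDt) = 32.04 m, giving peak height M/(n_e·A·√(4πDt)) = 45.9/(0.28 × 64.1 × 32.04) = 0.07982 kg/m³.
(x−vt)²/(4Dt) = (-8.056)²/(4 × 0.138 × 592) = 0.1986; exp(−0.1986) = 0.8199.
C = 0.07982 × 0.8199 = 0.0654 kg/m³.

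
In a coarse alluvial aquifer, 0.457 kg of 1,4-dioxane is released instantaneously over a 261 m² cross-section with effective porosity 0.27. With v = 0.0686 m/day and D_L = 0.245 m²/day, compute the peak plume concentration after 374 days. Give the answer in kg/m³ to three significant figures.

The peak of an instantaneous 1D plume sits at x = vt; there the Gaussian factor is 1 and C_max = M/(n_e·A·√(4πDt)), where n_e·A is the pore area the mass is dissolved in.
√(4πDt) = √(4π × 0.245 × 374) = 33.93 m, so C_max = 0.457/(0.27 × 261 × 33.93) = 0.000191 kg/m³.

0.000191 kg/m³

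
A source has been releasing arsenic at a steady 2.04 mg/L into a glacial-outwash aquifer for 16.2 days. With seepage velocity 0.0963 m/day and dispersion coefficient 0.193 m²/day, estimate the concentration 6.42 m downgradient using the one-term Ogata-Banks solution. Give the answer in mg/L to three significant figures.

For a continuous step input, C/C₀ ≈ ½·erfc((x−vt)/(2√(Dt))).
vt = 0.0963 × 16.2 = 1.56006 m and 2√(Dt) = 2√(0.193 × 16.2) = 3.536 m.
Argument (x−vt)/(2√(Dt)) = (6.42 − 1.56006)/3.536 = 1.374; ½·erfc(1.374) = 0.02600.
C = 2.04 × 0.02600 = 0.0530 mg/L.

0.0530 mg/L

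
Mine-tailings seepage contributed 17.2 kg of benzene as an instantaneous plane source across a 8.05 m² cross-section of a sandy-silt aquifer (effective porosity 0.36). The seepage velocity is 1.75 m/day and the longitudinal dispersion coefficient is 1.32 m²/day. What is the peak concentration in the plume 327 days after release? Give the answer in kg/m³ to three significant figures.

The peak of an instantaneous 1D plume sits at x = vt; there the Gaussian factor is 1 and C_max = M/(n_e·A·√(4πDt)), where n_e·A is the pore area the mass is dissolved in.
√(4πDt) = √(4π × 1.32 × 327) = 73.65 m, so C_max = 17.2/(0.36 × 8.05 × 73.65) = 0.0806 kg/m³.

0.0806 kg/m³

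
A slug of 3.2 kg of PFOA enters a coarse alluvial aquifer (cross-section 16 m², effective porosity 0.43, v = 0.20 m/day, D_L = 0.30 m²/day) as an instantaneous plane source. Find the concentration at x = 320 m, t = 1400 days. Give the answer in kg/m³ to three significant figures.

For an instantaneous plane source, C(x,t) = M/(n_e·A·√(4πDt)) · exp(−(x−vt)²/(4Dt)), with n_e·A the pore (flow) area.
Plume center vt = 0.20 × 1400 = 280 m, so the well at 320 m is 40 m downgradient of the peak.
√(4πDt) = 72.65 m, giving peak height M/(n_e·A·√(4πDt)) = 3.2/(0.43 × 16 × 72.65) = 0.006402 kg/m³.
(x−vt)²/(4Dt) = (40)²/(4 × 0.30 × 1400) = 0.9524; exp(−0.9524) = 0.3858.
C = 0.006402 × 0.3858 = 0.00247 kg/m³.

0.00247 kg/m³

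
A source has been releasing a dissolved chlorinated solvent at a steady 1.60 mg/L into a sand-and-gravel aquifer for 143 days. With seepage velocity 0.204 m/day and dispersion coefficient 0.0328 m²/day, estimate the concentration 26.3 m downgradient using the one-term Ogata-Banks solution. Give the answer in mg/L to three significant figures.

1.32 mg/L

For a continuous step input, C/C₀ ≈ ½·erfc((x−vt)/(2√(Dt))).
vt = 0.204 × 143 = 29.172 m and 2√(Dt) = 2√(0.0328 × 143) = 4.331 m.
Argument (x−vt)/(2√(Dt)) = (26.3 − 29.172)/4.331 = -0.6631; ½·erfc(-0.6631) = 0.8258.
C = 1.60 × 0.8258 = 1.32 mg/L.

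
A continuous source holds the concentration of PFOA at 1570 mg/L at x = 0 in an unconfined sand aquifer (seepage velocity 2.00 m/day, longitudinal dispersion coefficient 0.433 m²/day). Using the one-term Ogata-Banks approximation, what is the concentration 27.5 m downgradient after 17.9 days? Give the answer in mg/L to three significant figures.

For a continuous step input, C/C₀ ≈ ½·erfc((x−vt)/(2√(Dt))).
vt = 2.00 × 17.9 = 35.8 m and 2√(Dt) = 2√(0.433 × 17.9) = 5.568 m.
Argument (x−vt)/(2√(Dt)) = (27.5 − 35.8)/5.568 = -1.491; ½·erfc(-1.491) = 0.9825.
C = 1570 × 0.9825 = 1540 mg/L.

1540 mg/L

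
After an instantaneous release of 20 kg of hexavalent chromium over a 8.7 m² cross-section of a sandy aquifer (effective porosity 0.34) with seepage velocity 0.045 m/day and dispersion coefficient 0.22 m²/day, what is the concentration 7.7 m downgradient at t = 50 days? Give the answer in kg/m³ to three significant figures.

0.293 kg/m³

For an instantaneous plane source, C(x,t) = M/(n_e·A·√(4πDt)) · exp(−(x−vt)²/(4Dt)), with n_e·A the pore (flow) area.
Plume center vt = 0.045 × 50 = 2.25 m, so the well at 7.7 m is 5.45 m downgradient of the peak.
√(4πDt) = 11.76 m, giving peak height M/(n_e·A·√(4πDt)) = 20/(0.34 × 8.7 × 11.76) = 0.5749 kg/m³.
(x−vt)²/(4Dt) = (5.45)²/(4 × 0.22 × 50) = 0.6751; exp(−0.6751) = 0.5091.
C = 0.5749 × 0.5091 = 0.293 kg/m³.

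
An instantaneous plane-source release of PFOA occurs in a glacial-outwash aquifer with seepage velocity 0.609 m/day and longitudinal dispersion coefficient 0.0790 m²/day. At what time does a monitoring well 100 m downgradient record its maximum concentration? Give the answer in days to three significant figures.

For the 1D instantaneous-source solution, setting ∂C/∂t = 0 at fixed x gives v²t² + 2Dt − x² = 0, so t = (√(D² + v²x²) − D)/v².
√(D² + v²x²) = √(0.0790² + 0.609² × 100²) = 60.90; v² = 0.370881.
t = (60.90 − 0.0790)/0.370881 = 164 days (vs. the pure-advection estimate x/v = 164 d).

164 days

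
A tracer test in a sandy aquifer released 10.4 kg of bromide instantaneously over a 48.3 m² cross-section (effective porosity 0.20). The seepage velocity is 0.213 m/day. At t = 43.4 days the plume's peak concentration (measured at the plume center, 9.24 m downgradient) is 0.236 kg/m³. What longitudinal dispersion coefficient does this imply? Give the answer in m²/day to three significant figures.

At the plume center C_max = M/(n_e·A·√(4πDt)), so D = M²/(4πt·(n_e·A·C_max)²).
n_e·A·C_max = 0.20 × 48.3 × 0.236 = 2.280 kg/m.
D = 10.4²/(4π × 43.4 × 2.280²) = 0.0382 m²/day.

0.0382 m²/day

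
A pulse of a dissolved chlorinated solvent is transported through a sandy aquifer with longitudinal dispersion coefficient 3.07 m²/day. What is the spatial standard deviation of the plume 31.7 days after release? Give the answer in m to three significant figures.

Dispersive spreading gives a Gaussian with σ² = 2Dt; advection only shifts the center.
σ = √(2 × 3.07 × 31.7) = 14.0 m.

14.0 m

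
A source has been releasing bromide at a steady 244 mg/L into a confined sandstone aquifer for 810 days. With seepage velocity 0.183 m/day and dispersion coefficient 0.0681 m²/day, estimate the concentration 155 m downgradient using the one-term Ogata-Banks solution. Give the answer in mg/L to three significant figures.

63.3 mg/L

For a continuous step input, C/C₀ ≈ ½·erfc((x−vt)/(2√(Dt))).
vt = 0.183 × 810 = 148.23 m and 2√(Dt) = 2√(0.0681 × 810) = 14.85 m.
Argument (x−vt)/(2√(Dt)) = (155 − 148.23)/14.85 = 0.4559; ½·erfc(0.4559) = 0.2595.
C = 244 × 0.2595 = 63.3 mg/L.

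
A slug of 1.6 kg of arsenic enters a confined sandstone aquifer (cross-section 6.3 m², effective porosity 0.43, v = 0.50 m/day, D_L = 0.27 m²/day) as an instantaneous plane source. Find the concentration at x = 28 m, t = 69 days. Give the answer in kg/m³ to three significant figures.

For an instantaneous plane source, C(x,t) = M/(n_e·A·√(4πDt)) · exp(−(x−vt)²/(4Dt)), with n_e·A the pore (flow) area.
Plume center vt = 0.50 × 69 = 34.5 m, so the well at 28 m is 6.5 m upgradient of the peak.
√(4πDt) = 15.30 m, giving peak height M/(n_e·A·√(4πDt)) = 1.6/(0.43 × 6.3 × 15.30) = 0.03860 kg/m³.
(x−vt)²/(4Dt) = (-6.5)²/(4 × 0.27 × 69) = 0.5670; exp(−0.5670) = 0.5672.
C = 0.03860 × 0.5672 = 0.0219 kg/m³.

0.0219 kg/m³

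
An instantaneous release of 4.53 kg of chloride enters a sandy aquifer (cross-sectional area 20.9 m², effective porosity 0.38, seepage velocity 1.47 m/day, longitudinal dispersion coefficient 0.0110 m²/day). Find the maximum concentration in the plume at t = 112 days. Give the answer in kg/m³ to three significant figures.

The peak of an instantaneous 1D plume sits at x = vt; there the Gaussian factor is 1 and C_max = M/(n_e·A·√(4πDt)), where n_e·A is the pore area the mass is dissolved in.
√(4πDt) = √(4π × 0.0110 × 112) = 3.935 m, so C_max = 4.53/(0.38 × 20.9 × 3.935) = 0.145 kg/m³.

0.145 kg/m³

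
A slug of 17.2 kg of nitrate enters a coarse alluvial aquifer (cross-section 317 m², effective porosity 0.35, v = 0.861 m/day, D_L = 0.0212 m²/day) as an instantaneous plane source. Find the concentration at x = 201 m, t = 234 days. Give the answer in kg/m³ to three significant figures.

For an instantaneous plane source, C(x,t) = M/(n_e·A·√(4πDt)) · exp(−(x−vt)²/(4Dt)), with n_e·A the pore (flow) area.
Plume center vt = 0.861 × 234 = 201.474 m, so the well at 201 m is 0.474 m upgradient of the peak.
√(4πDt) = 7.896 m, giving peak height M/(n_e·A·√(4πDt)) = 17.2/(0.35 × 317 × 7.896) = 0.01963 kg/m³.
(x−vt)²/(4Dt) = (-0.474)²/(4 × 0.0212 × 234) = 0.01132; exp(−0.01132) = 0.9887.
C = 0.01963 × 0.9887 = 0.0194 kg/m³.

0.0194 kg/m³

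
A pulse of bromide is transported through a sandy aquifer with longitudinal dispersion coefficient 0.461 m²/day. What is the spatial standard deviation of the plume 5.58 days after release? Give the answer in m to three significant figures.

Dispersive spreading gives a Gaussian with σ² = 2Dt; advection only shifts the center.
σ = √(2 × 0.461 × 5.58) = 2.27 m.

2.27 m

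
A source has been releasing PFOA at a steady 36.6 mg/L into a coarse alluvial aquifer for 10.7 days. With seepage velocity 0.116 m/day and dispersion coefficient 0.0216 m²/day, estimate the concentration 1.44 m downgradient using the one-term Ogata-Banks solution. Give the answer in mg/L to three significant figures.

For a continuous step input, C/C₀ ≈ ½·erfc((x−vt)/(2√(Dt))).
vt = 0.116 × 10.7 = 1.2412 m and 2√(Dt) = 2√(0.0216 × 10.7) = 0.9615 m.
Argument (x−vt)/(2√(Dt)) = (1.44 − 1.2412)/0.9615 = 0.2068; ½·erfc(0.2068) = 0.3850.
C = 36.6 × 0.3850 = 14.1 mg/L.

14.1 mg/L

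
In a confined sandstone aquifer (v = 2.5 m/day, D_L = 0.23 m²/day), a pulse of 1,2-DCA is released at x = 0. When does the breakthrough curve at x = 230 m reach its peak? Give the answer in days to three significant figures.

For the 1D instantaneous-source solution, setting ∂C/∂t = 0 at fixed x gives v²t² + 2Dt − x² = 0, so t = (√(D² + v²x²) − D)/v².
√(D² + v²x²) = √(0.23² + 2.5² × 230²) = 575.0; v² = 6.25.
t = (575.0 − 0.23)/6.25 = 92.0 days (vs. the pure-advection estimate x/v = 92.0 d).

92.0 days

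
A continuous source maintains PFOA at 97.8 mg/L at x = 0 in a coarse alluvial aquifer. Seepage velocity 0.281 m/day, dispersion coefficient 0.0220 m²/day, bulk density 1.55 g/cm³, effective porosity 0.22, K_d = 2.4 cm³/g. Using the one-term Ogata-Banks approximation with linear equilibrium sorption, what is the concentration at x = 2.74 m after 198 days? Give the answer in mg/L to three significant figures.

68.5 mg/L

Retardation factor R = 1 + ρ_b·K_d/n = 1 + 1.55 × 2.4/0.22 = 17.91.
Sorption retards both mechanisms: v_R = v/R = 0.01569 m/day, D_R = D/R = 0.001228 m²/day.
v_R·t = 0.01569 × 198 = 3.10662 m; 2√(D_R t) = 0.9862 m; argument = (2.74 − 3.10662)/0.9862 = -0.3718.
C = C₀ × ½·erfc(-0.3718) = 97.8 × 0.7005 = 68.5 mg/L.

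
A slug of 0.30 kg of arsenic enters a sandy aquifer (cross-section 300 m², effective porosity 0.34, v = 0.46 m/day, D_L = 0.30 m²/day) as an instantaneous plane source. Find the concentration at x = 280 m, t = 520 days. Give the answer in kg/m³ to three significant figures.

For an instantaneous plane source, C(x,t) = M/(n_e·A·√(4πDt)) · exp(−(x−vt)²/(4Dt)), with n_e·A the pore (flow) area.
Plume center vt = 0.46 × 520 = 239.2 m, so the well at 280 m is 40.8 m downgradient of the peak.
√(4πDt) = 44.28 m, giving peak height M/(n_e·A·√(4πDt)) = 0.30/(0.34 × 300 × 44.28) = 6.642e-05 kg/m³.
(x−vt)²/(4Dt) = (40.8)²/(4 × 0.30 × 520) = 2.668; exp(−2.668) = 0.06939.
C = 6.642e-05 × 0.06939 = 4.61e-06 kg/m³.

4.61e-06 kg/m³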